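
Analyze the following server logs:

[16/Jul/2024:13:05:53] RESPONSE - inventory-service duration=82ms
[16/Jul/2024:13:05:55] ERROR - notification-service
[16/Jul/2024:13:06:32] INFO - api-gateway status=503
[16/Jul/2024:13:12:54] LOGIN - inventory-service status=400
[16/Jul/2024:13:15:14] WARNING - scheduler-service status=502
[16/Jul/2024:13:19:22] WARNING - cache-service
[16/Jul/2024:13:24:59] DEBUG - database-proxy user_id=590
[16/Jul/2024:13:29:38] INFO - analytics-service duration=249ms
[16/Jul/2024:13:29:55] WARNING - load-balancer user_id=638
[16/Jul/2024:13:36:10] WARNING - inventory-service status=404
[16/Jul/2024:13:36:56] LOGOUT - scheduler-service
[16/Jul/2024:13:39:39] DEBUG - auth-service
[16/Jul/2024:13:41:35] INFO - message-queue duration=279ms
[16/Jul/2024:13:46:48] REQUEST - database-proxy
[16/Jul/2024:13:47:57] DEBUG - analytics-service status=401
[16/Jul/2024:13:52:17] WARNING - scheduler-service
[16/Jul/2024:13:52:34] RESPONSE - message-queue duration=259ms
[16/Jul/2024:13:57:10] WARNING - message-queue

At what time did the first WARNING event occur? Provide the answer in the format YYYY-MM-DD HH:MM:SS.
2024-07-16 13:15:14

To find the first event:

1. Filter for all WARNING events
2. Sort by timestamp
3. Select the first one
4. Timestamp: 2024-07-16 13:15:14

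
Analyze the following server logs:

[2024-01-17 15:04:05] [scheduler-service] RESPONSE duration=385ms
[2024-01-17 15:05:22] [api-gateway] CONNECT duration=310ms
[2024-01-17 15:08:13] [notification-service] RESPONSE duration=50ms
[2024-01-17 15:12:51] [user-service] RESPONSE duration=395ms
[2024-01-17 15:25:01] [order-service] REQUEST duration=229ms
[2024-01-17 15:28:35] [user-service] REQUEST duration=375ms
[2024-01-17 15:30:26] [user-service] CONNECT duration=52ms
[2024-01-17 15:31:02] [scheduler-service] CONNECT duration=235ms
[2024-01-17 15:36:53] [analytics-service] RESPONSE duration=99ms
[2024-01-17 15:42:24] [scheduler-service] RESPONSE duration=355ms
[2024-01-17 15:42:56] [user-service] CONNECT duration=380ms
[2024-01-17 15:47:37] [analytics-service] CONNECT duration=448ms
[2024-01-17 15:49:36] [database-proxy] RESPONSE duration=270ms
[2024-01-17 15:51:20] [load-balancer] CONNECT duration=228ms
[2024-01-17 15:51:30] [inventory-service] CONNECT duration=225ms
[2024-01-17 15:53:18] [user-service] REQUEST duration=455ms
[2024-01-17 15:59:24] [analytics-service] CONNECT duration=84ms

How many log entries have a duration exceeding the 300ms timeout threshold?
8

To count timeouts:

1. Threshold: 300ms
2. Extract duration from each log entry
3. Count entries where duration > 300
4. Timeout count: 8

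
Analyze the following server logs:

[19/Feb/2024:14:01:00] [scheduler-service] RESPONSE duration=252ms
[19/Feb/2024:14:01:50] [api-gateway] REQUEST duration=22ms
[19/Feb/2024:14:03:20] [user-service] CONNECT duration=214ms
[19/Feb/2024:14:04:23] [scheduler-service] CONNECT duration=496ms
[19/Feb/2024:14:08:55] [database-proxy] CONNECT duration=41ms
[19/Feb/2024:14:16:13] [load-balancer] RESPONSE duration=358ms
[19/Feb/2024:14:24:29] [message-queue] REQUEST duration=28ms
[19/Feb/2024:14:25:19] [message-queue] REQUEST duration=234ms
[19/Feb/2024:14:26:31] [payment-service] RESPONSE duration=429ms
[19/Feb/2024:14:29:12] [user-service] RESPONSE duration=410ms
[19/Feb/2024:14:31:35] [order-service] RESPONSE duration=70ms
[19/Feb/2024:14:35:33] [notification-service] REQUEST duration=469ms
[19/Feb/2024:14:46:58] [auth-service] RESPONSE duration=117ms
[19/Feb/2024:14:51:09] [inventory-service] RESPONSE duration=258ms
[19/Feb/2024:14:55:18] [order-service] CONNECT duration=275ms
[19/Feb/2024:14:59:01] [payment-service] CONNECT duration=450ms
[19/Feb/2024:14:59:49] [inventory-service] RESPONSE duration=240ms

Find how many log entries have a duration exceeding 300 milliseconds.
6

To count timeouts:

1. Threshold: 300ms
2. Extract duration from each log entry
3. Count entries where duration > 300
4. Timeout count: 6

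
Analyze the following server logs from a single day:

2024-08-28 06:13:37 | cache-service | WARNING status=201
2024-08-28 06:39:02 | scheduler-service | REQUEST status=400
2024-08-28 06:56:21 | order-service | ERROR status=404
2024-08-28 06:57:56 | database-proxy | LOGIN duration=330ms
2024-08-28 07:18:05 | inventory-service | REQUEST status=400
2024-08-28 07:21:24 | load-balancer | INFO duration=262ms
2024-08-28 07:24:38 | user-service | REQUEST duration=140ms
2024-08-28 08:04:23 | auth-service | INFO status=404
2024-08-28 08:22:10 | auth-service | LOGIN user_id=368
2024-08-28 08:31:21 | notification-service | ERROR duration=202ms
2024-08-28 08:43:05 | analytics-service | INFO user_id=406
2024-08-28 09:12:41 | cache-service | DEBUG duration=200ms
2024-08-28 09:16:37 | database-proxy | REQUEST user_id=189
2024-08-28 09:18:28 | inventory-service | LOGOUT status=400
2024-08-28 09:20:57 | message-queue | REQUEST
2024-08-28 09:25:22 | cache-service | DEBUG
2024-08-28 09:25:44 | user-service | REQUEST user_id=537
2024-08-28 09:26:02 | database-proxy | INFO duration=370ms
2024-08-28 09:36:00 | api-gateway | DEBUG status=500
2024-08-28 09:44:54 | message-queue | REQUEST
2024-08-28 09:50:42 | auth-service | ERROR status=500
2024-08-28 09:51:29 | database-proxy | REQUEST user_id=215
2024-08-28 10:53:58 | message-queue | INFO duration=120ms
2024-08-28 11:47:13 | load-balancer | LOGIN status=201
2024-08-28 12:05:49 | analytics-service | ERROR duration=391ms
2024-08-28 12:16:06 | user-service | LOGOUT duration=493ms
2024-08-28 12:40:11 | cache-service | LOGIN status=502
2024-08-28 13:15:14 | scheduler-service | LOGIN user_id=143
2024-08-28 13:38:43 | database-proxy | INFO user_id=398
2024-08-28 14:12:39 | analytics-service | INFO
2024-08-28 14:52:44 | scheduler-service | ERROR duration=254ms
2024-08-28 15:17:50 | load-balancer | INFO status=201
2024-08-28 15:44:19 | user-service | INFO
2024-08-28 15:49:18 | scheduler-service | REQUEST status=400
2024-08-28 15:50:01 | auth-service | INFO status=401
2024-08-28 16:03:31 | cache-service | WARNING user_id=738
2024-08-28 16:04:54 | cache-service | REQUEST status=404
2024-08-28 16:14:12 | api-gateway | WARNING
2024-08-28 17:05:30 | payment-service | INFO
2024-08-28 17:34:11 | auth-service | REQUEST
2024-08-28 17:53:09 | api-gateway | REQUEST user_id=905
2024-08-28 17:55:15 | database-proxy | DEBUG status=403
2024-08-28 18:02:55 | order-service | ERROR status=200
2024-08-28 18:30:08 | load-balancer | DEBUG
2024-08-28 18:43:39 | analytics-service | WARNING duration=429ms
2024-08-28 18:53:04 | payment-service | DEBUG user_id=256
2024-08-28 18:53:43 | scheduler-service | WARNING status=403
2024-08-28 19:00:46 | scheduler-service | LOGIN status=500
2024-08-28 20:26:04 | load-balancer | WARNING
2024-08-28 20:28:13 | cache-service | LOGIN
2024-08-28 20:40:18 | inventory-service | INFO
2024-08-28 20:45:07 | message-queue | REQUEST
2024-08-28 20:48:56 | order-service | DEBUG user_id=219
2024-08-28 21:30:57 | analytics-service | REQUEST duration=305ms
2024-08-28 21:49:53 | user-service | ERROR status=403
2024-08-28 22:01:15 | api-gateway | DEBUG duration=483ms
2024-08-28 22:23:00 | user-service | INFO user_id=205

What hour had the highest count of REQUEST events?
9

To find the peak hour:

1. Group all REQUEST events by hour
2. Count events in each hour
3. Find hour with maximum count
4. Peak hour: 9 (with 5 events)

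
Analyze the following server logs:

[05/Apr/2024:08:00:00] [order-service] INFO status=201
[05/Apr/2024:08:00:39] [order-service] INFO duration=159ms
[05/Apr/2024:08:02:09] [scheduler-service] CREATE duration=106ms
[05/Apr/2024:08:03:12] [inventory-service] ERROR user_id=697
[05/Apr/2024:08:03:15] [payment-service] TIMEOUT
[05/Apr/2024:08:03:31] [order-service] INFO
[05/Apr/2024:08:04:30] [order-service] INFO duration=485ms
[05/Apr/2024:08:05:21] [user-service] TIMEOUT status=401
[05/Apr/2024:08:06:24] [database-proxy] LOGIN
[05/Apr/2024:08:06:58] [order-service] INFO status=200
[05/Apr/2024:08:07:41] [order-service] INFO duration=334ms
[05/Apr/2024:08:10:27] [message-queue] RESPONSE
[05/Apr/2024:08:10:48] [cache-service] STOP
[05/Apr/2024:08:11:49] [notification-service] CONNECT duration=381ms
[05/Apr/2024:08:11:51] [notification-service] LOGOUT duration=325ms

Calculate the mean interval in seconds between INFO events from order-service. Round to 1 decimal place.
92.2

To calculate average interval:

1. Find all INFO events for order-service in order
2. Calculate time gaps between consecutive events
3. Compute mean of gaps: 461 / 5 = 92.2 seconds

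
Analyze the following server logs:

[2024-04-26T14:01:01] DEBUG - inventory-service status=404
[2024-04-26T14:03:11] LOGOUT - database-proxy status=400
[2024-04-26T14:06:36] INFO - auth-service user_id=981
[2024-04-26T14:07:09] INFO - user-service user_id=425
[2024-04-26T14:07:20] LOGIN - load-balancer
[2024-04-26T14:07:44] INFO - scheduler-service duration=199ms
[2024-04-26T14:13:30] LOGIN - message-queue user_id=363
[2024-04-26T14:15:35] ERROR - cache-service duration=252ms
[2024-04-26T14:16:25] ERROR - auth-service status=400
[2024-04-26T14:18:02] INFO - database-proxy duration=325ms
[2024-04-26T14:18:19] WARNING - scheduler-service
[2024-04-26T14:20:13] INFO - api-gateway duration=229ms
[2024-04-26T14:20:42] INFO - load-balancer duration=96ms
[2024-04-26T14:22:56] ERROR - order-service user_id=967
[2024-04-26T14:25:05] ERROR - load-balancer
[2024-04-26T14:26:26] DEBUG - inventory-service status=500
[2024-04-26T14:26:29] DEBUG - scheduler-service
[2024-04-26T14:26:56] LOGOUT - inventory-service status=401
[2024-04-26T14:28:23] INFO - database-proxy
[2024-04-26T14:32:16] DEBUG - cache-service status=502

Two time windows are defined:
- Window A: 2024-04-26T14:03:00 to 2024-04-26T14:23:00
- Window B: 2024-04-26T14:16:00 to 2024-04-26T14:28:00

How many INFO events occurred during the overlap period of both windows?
3

To find overlap events:

1. Window A: 2024-04-26T14:03:00 to 2024-04-26T14:23:00
2. Window B: 2024-04-26T14:16:00 to 2024-04-26T14:28:00
3. Overlap period: 2024-04-26T14:16:00 to 2024-04-26T14:23:00
4. Count INFO events in overlap: 3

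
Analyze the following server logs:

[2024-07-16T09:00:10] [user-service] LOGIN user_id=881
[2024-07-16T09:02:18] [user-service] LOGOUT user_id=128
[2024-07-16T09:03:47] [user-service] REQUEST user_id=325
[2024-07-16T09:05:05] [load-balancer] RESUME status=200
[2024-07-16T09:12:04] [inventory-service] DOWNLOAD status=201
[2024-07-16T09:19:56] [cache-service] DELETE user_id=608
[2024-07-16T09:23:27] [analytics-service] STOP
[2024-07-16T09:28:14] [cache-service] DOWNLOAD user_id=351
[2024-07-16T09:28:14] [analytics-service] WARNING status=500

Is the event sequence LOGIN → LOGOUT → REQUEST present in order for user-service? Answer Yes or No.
Yes

To verify sequence order:

1. Find all events in sequence LOGIN → LOGOUT → REQUEST for user-service
2. Extract their timestamps
3. Check if timestamps are in ascending order
4. Result: Yes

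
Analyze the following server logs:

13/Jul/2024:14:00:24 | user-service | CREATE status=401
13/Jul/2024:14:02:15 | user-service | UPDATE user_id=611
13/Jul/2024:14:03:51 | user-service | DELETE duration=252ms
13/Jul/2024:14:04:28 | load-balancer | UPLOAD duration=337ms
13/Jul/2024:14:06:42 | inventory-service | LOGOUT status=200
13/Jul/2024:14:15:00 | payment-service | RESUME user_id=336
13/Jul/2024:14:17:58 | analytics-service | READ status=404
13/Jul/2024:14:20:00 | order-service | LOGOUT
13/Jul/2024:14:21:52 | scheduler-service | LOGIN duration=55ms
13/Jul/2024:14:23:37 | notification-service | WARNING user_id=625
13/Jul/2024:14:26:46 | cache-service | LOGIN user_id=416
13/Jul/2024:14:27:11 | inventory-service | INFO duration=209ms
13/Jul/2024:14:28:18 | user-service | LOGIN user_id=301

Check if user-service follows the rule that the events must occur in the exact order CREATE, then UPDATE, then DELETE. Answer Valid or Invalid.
Valid

To validate ordering:

1. Required order: CREATE → UPDATE → DELETE
2. Rule: the events must occur in the exact order CREATE, then UPDATE, then DELETE
3. Check actual order of events for user-service
4. Result: Valid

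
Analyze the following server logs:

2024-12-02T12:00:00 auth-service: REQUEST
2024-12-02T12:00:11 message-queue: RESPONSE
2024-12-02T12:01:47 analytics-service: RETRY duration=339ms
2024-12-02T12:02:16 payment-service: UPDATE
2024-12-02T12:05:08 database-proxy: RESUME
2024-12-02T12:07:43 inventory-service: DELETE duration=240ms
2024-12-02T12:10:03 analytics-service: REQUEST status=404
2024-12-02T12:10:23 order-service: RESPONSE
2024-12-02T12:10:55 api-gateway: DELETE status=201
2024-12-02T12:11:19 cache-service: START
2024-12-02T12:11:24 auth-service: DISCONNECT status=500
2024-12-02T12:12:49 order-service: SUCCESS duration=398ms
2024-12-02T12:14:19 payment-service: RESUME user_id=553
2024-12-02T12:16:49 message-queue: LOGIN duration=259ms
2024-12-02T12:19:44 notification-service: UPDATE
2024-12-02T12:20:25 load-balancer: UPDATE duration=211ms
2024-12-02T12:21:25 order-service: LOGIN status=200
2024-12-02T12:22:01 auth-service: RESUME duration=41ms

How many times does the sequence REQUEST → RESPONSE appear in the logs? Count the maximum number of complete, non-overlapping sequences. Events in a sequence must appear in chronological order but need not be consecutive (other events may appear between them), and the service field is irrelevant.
2

To count sequences:

1. Look for pattern: REQUEST → RESPONSE
2. Greedily scan the log in chronological order, matching each sequence element in turn (ignoring service)
3. Each time the full pattern completes, increment the count and restart matching from the next event
4. Complete non-overlapping sequences found: 2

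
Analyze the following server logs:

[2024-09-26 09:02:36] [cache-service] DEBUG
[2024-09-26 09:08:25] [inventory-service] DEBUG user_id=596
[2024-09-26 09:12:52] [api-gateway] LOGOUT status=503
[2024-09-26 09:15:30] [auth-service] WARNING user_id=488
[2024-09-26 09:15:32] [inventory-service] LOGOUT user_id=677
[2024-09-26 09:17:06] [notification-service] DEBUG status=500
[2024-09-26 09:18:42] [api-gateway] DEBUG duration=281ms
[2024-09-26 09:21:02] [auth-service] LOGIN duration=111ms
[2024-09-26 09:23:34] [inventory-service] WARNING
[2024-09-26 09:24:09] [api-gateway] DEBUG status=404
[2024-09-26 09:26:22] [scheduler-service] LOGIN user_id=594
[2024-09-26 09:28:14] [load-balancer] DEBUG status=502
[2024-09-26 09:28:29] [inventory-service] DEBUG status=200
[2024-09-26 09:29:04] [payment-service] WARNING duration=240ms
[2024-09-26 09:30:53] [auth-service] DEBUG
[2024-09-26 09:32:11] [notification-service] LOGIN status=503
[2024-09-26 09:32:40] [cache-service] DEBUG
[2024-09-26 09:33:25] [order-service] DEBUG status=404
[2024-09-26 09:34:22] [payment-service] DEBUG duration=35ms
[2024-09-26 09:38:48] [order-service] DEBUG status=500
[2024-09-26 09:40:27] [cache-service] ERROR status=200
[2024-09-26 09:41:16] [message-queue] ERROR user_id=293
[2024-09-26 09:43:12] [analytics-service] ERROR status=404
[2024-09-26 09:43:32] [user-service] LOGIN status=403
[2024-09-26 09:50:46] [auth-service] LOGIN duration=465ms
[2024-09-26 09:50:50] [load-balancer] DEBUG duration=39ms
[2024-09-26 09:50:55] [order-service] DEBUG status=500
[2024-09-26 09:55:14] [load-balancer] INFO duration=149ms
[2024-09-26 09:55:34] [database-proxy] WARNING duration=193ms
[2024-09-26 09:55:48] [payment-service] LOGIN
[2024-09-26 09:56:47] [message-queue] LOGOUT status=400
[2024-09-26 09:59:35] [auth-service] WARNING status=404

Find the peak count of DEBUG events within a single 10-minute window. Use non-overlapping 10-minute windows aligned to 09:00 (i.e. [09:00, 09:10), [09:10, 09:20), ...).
5

To find the burst window:

1. Divide the log period into non-overlapping 10-minute windows starting at 09:00
2. Count DEBUG events in each window
3. Find the window with maximum count
4. Maximum events in a window: 5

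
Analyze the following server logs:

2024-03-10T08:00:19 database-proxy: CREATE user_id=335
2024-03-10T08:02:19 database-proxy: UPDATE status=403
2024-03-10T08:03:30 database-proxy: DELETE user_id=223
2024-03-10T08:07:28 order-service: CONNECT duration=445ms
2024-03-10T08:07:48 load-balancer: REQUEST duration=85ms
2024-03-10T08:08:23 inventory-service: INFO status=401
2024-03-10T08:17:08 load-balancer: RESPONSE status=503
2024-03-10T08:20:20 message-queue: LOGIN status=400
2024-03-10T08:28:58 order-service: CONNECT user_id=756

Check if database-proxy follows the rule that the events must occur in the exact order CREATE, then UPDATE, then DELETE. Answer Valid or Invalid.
Valid

To validate ordering:

1. Required order: CREATE → UPDATE → DELETE
2. Rule: the events must occur in the exact order CREATE, then UPDATE, then DELETE
3. Check actual order of events for database-proxy
4. Result: Valid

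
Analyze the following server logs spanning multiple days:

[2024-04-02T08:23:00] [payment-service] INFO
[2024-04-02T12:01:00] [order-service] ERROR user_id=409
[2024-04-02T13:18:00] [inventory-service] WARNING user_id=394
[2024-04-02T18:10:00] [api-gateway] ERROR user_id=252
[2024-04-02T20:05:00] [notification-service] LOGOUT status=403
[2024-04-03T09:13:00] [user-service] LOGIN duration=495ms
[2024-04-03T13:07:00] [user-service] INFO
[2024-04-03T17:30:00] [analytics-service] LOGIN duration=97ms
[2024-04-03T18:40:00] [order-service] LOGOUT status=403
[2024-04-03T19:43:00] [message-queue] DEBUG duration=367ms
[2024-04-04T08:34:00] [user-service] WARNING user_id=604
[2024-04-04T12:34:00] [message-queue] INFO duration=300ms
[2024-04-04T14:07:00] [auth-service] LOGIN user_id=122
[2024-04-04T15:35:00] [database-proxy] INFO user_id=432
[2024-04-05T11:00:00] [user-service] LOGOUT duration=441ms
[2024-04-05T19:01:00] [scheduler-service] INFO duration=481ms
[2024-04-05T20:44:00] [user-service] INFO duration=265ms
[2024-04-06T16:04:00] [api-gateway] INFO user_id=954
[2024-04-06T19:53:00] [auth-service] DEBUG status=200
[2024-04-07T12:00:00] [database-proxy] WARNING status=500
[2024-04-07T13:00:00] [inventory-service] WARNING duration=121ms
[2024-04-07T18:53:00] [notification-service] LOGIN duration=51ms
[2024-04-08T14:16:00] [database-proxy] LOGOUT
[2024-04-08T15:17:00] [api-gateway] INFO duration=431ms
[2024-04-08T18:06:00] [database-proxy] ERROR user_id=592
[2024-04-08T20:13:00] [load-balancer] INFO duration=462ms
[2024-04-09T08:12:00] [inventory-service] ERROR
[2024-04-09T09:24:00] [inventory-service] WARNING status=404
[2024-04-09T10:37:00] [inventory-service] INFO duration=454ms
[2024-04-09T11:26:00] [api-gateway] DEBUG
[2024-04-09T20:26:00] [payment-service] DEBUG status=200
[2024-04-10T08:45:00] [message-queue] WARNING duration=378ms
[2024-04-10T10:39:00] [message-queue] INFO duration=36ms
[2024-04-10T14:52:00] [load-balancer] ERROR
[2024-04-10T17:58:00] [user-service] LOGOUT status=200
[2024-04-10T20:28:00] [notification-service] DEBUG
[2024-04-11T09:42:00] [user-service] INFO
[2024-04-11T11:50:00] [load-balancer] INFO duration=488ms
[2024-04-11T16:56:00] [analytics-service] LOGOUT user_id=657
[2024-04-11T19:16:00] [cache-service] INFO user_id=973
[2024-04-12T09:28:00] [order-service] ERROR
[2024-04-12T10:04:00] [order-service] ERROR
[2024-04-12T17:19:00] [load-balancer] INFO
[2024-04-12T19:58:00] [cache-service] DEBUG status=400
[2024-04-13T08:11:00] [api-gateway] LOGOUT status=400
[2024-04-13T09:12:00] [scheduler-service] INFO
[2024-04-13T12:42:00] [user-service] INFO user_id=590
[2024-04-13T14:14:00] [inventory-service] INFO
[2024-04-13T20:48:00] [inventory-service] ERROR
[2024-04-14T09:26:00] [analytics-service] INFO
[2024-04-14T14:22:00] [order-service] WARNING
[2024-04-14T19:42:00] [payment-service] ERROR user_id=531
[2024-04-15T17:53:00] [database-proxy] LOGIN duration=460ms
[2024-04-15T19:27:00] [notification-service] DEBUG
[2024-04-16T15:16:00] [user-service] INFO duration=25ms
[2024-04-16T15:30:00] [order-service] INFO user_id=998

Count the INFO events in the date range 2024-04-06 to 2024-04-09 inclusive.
4

To filter by date range:

1. Date range: 2024-04-06 through 2024-04-09, both dates inclusive
2. Filter for INFO events whose date falls in this range
3. Count matching events: 4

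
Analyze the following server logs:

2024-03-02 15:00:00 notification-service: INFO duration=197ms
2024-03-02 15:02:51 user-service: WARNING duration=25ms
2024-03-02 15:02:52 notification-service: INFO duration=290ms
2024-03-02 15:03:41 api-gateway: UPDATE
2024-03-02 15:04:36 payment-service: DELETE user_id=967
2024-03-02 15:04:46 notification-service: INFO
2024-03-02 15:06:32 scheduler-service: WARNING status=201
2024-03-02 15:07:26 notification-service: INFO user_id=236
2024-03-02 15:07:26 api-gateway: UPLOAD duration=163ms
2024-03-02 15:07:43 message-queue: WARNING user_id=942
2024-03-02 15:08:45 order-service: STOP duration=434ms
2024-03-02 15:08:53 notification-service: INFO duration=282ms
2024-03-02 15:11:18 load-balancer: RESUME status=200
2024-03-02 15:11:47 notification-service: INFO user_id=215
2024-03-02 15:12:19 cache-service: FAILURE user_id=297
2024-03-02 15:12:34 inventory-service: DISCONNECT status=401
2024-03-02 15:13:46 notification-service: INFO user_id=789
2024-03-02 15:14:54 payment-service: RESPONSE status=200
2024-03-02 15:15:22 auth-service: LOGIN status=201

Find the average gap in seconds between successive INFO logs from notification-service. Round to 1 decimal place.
137.7

To calculate average interval:

1. Find all INFO events for notification-service in order
2. Calculate time gaps between consecutive events
3. Compute mean of gaps: 826 / 6 = 137.7 seconds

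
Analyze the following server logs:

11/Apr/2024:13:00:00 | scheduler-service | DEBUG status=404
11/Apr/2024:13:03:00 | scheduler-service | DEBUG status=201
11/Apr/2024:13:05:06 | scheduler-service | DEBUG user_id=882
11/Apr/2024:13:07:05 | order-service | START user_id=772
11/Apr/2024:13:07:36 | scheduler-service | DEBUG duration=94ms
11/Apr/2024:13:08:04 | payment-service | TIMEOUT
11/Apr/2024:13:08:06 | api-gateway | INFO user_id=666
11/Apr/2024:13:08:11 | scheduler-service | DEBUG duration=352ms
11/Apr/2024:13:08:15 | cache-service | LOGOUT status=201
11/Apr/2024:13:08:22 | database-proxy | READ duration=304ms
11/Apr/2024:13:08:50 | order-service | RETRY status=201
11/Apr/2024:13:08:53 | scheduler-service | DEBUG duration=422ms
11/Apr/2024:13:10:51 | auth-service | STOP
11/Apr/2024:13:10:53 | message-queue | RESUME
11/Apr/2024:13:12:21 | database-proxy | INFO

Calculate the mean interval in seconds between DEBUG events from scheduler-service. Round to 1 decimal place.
106.6

To calculate average interval:

1. Find all DEBUG events for scheduler-service in order
2. Calculate time gaps between consecutive events
3. Compute mean of gaps: 533 / 5 = 106.6 seconds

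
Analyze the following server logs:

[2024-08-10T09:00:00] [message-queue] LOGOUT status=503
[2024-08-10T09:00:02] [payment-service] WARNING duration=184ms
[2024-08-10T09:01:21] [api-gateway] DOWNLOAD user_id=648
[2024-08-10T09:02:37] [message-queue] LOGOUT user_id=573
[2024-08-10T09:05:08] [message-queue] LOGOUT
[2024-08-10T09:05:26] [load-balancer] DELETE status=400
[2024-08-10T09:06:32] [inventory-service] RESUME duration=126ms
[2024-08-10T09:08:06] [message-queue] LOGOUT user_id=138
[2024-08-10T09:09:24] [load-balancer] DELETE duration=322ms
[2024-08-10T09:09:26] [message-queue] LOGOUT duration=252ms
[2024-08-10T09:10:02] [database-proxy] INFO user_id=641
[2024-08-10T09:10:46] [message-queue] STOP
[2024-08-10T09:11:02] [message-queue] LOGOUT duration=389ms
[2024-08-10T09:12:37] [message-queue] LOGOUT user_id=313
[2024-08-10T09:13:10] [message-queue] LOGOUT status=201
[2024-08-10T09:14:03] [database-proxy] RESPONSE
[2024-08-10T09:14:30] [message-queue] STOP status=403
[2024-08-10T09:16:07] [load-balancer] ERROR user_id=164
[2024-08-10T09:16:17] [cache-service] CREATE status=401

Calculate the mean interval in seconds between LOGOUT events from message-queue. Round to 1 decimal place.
112.9

To calculate average interval:

1. Find all LOGOUT events for message-queue in order
2. Calculate time gaps between consecutive events
3. Compute mean of gaps: 790 / 7 = 112.9 seconds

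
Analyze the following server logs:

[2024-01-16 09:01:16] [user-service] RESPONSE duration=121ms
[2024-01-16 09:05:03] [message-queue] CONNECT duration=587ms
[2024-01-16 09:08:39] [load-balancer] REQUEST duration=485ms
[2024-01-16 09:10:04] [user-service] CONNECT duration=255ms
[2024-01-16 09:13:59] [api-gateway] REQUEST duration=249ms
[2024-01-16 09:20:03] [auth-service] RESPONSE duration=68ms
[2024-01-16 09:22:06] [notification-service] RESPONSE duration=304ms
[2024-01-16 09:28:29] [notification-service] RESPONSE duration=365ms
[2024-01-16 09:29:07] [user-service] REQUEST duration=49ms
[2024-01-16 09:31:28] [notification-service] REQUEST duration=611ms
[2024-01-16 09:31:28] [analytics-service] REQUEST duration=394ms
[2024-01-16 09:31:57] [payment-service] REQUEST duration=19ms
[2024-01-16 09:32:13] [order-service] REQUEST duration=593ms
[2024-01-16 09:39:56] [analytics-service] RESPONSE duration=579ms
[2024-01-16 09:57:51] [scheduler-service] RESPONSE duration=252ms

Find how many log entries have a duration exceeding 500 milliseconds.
4

To count timeouts:

1. Threshold: 500ms
2. Extract duration from each log entry
3. Count entries where duration > 500
4. Timeout count: 4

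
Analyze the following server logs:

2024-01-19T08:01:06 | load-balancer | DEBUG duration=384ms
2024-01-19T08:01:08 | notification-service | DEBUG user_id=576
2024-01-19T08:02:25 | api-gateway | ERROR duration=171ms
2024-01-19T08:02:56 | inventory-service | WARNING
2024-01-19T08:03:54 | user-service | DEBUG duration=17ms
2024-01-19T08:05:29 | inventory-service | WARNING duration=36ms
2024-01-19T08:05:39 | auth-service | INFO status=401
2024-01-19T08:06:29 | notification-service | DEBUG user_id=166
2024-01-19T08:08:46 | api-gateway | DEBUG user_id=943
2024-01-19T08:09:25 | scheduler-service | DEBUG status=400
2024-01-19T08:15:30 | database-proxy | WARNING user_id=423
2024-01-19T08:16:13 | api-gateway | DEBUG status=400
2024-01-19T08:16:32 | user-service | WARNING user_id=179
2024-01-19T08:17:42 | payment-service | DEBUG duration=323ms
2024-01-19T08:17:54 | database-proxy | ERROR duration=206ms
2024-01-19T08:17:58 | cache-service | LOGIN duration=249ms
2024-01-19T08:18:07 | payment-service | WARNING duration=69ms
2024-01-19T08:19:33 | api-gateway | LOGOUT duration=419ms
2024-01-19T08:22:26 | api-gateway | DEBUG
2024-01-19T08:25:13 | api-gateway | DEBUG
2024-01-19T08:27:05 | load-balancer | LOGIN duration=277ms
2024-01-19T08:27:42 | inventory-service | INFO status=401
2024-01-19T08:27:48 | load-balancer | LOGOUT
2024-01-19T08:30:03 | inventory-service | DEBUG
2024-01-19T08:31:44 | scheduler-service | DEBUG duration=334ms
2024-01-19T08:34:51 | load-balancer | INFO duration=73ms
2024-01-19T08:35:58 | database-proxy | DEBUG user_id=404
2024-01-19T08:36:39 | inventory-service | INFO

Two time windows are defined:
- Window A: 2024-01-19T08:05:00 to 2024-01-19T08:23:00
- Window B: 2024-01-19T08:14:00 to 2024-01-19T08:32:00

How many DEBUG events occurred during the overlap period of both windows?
3

To find overlap events:

1. Window A: 2024-01-19T08:05:00 to 2024-01-19T08:23:00
2. Window B: 2024-01-19T08:14:00 to 2024-01-19T08:32:00
3. Overlap period: 2024-01-19T08:14:00 to 2024-01-19T08:23:00
4. Count DEBUG events in overlap: 3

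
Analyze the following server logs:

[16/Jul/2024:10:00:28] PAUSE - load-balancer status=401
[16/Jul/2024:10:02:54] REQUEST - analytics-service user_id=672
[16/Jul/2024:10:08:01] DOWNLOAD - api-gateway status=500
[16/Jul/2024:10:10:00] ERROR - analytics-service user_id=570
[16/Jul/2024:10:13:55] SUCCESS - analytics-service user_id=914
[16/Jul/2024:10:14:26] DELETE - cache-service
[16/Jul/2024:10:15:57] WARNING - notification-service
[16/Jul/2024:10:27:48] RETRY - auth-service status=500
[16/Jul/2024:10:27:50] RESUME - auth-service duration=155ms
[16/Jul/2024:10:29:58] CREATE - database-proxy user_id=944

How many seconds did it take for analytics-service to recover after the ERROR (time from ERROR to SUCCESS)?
235

To calculate recovery time:

1. Find ERROR event for analytics-service: 16/Jul/2024:10:10:00
2. Find next SUCCESS event for analytics-service: 16/Jul/2024:10:13:55
3. Recovery time: 16/Jul/2024:10:13:55 - 16/Jul/2024:10:10:00 = 235 seconds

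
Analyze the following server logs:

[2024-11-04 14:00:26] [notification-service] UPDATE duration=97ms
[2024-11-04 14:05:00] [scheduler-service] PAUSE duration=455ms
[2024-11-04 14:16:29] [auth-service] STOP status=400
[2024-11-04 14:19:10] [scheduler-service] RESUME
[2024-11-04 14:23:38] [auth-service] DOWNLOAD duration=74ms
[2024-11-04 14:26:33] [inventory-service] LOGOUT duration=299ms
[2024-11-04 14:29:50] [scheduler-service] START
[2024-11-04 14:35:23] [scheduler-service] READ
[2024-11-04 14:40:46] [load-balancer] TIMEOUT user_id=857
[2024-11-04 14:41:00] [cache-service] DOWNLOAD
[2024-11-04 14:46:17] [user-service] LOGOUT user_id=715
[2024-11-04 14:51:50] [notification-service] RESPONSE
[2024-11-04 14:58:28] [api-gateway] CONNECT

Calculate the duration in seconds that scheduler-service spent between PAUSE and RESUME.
850

To calculate state duration:

1. Find PAUSE event for scheduler-service: 2024-11-04 14:05:00
2. Find RESUME event for scheduler-service: 2024-11-04 14:19:10
3. Calculate duration: 2024-11-04 14:19:10 - 2024-11-04 14:05:00 = 850 seconds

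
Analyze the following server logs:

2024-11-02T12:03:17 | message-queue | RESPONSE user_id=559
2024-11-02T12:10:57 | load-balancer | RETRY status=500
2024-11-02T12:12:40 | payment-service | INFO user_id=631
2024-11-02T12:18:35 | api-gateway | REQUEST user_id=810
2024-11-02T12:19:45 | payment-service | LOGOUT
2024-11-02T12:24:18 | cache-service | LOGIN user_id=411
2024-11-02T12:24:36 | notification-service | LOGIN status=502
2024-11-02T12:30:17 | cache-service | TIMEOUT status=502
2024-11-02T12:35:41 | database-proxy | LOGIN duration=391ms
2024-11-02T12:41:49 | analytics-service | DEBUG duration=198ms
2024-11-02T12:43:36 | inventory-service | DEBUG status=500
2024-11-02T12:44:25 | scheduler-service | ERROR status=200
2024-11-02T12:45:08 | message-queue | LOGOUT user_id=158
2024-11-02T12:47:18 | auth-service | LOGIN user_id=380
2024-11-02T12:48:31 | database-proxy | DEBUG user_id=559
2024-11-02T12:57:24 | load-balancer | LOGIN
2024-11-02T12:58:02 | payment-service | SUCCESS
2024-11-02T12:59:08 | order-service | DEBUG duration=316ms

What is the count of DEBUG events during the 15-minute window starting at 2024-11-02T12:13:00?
0

To count events in the time window:

1. Window boundaries: 2024-11-02T12:13:00 to 2024-11-02T12:28:00
2. Filter for DEBUG events within this window
3. Count matching events: 0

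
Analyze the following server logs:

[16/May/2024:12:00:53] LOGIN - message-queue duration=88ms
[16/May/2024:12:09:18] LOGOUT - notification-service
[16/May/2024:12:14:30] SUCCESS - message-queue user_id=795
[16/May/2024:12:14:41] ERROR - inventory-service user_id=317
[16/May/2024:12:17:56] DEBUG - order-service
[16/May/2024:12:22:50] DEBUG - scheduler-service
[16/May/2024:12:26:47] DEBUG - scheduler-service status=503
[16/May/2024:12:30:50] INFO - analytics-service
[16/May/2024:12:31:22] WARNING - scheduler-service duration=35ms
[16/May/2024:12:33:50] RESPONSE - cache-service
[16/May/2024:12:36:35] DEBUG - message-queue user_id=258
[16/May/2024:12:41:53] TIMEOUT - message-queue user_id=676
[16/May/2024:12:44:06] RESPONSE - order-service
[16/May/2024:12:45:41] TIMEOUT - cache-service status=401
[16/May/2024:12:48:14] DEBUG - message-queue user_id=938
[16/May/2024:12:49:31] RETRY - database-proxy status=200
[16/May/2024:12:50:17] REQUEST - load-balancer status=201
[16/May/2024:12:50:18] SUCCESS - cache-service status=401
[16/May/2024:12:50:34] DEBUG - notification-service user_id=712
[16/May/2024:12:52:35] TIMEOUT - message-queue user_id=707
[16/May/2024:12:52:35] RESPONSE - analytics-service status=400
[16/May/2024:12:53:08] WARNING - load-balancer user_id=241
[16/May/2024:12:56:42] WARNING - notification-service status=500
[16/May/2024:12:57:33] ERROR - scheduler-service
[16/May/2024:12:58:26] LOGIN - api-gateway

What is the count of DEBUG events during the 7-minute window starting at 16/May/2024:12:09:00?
0

To count events in the time window:

1. Window boundaries: 16/May/2024:12:09:00 to 16/May/2024:12:16:00
2. Filter for DEBUG events within this window
3. Count matching events: 0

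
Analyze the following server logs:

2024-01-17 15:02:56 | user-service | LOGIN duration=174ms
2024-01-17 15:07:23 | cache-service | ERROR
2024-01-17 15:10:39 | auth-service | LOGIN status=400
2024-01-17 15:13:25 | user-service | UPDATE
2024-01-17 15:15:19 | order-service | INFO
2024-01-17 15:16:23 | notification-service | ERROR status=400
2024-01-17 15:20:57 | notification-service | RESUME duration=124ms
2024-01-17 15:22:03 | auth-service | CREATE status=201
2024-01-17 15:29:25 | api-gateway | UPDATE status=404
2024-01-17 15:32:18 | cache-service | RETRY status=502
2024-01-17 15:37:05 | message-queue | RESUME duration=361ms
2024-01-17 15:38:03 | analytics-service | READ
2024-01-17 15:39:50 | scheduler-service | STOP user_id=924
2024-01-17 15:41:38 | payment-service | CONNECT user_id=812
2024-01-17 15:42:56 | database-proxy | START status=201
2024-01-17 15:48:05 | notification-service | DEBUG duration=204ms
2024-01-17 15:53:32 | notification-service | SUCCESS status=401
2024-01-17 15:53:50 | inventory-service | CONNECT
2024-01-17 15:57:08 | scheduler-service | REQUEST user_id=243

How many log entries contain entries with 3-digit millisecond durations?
4

To find matching entries:

1. Pattern to match: entries with 3-digit millisecond durations
2. Scan each log entry for the pattern
3. Count matches: 4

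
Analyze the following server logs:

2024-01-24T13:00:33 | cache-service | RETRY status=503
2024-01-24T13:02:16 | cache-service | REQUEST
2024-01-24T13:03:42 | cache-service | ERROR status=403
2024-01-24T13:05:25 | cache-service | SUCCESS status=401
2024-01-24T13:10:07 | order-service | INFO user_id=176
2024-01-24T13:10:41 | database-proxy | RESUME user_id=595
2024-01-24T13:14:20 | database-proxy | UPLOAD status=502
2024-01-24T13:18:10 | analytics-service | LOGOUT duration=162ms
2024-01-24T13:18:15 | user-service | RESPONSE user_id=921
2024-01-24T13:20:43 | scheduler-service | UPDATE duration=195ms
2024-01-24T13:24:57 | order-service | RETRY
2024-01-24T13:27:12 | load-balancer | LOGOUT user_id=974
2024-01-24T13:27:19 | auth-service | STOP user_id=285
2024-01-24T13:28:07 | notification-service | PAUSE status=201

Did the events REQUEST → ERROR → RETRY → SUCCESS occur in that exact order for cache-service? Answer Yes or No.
No

To verify sequence order:

1. Find all events in sequence REQUEST → ERROR → RETRY → SUCCESS for cache-service
2. Extract their timestamps
3. Check if timestamps are in ascending order
4. Result: No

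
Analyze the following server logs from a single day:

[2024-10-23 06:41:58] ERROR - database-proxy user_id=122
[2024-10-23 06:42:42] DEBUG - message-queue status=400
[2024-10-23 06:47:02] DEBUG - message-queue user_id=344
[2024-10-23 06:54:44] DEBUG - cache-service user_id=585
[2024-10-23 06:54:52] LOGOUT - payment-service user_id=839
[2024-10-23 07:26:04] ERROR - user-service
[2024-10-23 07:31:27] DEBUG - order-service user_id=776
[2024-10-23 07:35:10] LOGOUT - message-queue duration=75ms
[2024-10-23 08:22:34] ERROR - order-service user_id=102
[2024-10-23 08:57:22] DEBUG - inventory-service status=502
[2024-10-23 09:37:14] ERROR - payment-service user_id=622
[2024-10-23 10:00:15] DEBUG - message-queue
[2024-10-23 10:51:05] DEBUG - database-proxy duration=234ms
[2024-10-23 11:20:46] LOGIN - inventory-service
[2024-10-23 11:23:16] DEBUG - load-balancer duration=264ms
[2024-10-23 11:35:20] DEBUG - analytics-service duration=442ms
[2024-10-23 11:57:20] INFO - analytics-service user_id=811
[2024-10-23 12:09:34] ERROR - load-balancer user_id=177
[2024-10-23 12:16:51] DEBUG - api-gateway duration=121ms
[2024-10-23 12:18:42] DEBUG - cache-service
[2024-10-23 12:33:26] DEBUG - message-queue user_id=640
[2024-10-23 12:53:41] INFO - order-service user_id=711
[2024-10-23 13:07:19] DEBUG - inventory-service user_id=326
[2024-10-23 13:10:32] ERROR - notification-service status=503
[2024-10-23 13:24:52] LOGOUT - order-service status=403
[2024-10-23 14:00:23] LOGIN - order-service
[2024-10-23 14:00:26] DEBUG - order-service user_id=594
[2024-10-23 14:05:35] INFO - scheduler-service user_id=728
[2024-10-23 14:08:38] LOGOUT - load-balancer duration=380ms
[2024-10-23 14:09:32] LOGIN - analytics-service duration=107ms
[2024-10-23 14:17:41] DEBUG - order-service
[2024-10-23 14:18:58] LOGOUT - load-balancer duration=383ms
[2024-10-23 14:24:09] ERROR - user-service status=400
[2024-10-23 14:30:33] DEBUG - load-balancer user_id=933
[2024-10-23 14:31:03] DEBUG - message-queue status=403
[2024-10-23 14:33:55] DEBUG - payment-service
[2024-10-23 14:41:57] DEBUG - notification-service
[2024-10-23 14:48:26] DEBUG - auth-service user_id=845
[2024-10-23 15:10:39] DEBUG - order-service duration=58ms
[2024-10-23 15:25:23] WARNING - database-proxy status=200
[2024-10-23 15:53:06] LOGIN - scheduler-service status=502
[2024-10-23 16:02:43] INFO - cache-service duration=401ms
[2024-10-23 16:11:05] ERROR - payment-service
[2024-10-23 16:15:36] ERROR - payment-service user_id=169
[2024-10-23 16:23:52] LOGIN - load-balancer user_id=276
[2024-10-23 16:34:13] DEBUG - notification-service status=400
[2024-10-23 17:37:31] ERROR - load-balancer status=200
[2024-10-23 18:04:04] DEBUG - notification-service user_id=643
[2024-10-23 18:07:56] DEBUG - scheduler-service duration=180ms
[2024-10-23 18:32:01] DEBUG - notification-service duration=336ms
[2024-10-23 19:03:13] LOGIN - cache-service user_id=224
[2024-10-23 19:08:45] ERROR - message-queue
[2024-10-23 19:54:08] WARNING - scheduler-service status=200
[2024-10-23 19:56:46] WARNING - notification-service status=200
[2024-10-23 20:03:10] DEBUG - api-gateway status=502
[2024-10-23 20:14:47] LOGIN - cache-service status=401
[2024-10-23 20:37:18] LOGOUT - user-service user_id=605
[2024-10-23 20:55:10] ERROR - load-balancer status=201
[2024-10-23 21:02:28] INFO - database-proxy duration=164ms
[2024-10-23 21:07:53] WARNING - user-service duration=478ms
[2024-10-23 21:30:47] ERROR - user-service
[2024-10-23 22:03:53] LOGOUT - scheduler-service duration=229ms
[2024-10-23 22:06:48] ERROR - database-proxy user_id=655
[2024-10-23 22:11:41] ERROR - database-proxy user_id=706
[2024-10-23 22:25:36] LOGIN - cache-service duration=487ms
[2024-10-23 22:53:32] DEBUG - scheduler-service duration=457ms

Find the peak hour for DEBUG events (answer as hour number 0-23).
14

To find the peak hour:

1. Group all DEBUG events by hour
2. Count events in each hour
3. Find hour with maximum count
4. Peak hour: 14 (with 7 events)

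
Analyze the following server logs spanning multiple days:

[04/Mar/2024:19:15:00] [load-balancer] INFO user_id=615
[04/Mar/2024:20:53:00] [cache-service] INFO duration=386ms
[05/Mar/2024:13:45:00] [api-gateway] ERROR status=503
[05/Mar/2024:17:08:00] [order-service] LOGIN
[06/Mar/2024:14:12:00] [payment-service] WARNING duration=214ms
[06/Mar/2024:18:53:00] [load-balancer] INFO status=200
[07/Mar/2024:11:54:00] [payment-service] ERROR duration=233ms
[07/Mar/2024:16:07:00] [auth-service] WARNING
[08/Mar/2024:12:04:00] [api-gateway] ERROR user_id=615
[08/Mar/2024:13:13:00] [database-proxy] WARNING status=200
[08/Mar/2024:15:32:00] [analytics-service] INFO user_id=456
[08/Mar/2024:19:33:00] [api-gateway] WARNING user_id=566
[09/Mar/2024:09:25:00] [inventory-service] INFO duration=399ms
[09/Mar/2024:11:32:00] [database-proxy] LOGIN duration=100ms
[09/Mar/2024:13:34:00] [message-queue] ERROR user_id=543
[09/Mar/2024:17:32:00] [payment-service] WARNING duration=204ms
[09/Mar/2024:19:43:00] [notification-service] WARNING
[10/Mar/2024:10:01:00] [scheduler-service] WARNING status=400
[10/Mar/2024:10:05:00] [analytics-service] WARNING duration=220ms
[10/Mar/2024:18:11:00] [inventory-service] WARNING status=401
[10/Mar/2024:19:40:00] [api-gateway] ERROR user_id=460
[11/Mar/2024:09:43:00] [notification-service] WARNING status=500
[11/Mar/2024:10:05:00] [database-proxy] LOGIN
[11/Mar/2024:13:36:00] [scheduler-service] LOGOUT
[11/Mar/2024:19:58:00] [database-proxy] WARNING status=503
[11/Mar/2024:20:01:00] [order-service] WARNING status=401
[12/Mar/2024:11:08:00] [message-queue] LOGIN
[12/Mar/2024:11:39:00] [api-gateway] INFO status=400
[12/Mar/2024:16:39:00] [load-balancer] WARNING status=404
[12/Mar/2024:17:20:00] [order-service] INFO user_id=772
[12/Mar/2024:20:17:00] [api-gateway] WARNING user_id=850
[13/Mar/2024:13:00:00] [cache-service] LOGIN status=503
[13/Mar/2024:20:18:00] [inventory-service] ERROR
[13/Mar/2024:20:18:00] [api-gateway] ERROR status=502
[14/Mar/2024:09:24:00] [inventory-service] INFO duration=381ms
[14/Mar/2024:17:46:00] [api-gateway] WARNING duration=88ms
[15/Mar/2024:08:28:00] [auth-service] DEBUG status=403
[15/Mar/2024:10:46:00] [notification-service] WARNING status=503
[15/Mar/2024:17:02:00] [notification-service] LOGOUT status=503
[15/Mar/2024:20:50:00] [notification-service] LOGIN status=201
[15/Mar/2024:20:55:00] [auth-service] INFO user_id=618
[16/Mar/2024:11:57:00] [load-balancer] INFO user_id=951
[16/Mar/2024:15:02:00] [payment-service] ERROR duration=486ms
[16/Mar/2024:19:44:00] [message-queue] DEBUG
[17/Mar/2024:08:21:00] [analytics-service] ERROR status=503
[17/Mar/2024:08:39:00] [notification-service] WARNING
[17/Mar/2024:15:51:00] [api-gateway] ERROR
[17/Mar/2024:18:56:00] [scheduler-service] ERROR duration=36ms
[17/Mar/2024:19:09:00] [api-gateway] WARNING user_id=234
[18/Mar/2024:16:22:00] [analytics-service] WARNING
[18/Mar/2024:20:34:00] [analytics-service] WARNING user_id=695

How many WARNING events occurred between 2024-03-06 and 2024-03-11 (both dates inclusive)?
12

To filter by date range:

1. Date range: 2024-03-06 through 2024-03-11, both dates inclusive
2. Filter for WARNING events whose date falls in this range
3. Count matching events: 12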